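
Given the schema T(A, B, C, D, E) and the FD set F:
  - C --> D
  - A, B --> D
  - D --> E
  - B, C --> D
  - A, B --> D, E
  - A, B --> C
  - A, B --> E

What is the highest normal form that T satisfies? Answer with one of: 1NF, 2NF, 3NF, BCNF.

Candidate key: {A, B}. Prime attributes: {A, B}.
C --> D breaks BCNF: {C}⁺ = {C, D, E}, so {C} is not a superkey.
C --> D has non-prime {D} on the right and a non-superkey on the left, so 3NF fails.
No non-prime attribute depends on a proper subset of any candidate key, so 2NF holds.

2NF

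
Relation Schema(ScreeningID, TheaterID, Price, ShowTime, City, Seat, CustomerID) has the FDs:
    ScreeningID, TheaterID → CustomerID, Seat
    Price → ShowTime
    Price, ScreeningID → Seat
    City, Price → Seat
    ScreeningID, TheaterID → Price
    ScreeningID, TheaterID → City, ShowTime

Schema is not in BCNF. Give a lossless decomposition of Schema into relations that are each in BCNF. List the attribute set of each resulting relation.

Candidate key of the original relation: {ScreeningID, TheaterID}.
{City, CustomerID, Price, ScreeningID, Seat, ShowTime, TheaterID}: {Price} determines {Price, ShowTime} here but is not a superkey — split on Price → ShowTime, giving {Price, ShowTime} and {City, CustomerID, Price, ScreeningID, Seat, TheaterID}.
{Price, ShowTime} is in BCNF.
{City, CustomerID, Price, ScreeningID, Seat, TheaterID}: {Price, ScreeningID} determines {Price, ScreeningID, Seat} here but is not a superkey — split on Price, ScreeningID → Seat, giving {Price, ScreeningID, Seat} and {City, CustomerID, Price, ScreeningID, TheaterID}.
{Price, ScreeningID, Seat} is in BCNF.
{City, CustomerID, Price, ScreeningID, TheaterID} is in BCNF.

{City, CustomerID, Price, ScreeningID, TheaterID}; {Price, ScreeningID, Seat}; {Price, ShowTime}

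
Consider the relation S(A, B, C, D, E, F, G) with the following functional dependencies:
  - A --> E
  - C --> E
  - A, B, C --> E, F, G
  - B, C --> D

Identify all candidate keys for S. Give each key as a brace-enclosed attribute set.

Attributes never on any right-hand side: {A, B, C} — every candidate key must contain all of them.
{A, B, C} is a candidate key since {A, B, C}⁺ = {A, B, C, D, E, F, G} covers every attribute.
No smaller or unrelated set reaches every attribute, so there are no other keys.

{A, B, C}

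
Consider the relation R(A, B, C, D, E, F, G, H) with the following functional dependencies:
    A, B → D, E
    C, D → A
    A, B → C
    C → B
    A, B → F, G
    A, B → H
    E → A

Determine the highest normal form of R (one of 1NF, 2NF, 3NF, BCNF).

3NF

Candidate keys: {A, B}, {A, C}, {B, E}, {C, D}, {C, E}. Prime attributes: {A, B, C, D, E}.
C → B: {C}⁺ = {B, C}, which is not all of the attributes, so the left side is not a superkey — BCNF is violated.
Its right-hand attributes {B} are all prime, as are those of every other non-superkey FD — the relation is in 3NF.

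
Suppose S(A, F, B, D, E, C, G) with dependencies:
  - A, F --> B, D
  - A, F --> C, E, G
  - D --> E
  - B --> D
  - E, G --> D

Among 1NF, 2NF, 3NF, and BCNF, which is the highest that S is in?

Candidate key: {A, F}. Prime attributes: {A, F}.
For D --> E we have {D}⁺ = {D, E}; {D} is not a superkey, so BCNF fails.
D --> E has non-prime {E} on the right and a non-superkey on the left, so 3NF fails.
Checking every proper subset of each key, none determines a non-prime attribute — 2NF is satisfied.

2NF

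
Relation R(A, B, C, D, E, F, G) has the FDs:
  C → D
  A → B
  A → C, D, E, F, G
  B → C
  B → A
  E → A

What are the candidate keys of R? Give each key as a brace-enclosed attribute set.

{A}⁺ = {A, B, C, D, E, F, G} — all of the relation — so {A} is a candidate key.
{B}⁺ = {A, B, C, D, E, F, G} — all of the relation — so {B} is a candidate key.
{E}⁺ = {A, B, C, D, E, F, G} — all of the relation — so {E} is a candidate key.
No proper subset of any of these is a key, and no other minimal superkey exists.

{A}, {B}, {E}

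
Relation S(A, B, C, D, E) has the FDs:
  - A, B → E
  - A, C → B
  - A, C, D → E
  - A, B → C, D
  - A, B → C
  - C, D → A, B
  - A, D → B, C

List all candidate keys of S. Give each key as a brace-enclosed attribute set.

{A, B}, {A, C}, {A, D}, {C, D}

Closure of {A, B} is {A, B, C, D, E}, the whole schema; {A, B} is a candidate key.
Closure of {A, C} is {A, B, C, D, E}, the whole schema; {A, C} is a candidate key.
Closure of {A, D} is {A, B, C, D, E}, the whole schema; {A, D} is a candidate key.
Closure of {C, D} is {A, B, C, D, E}, the whole schema; {C, D} is a candidate key.
No proper subset of any of these is a key, and no other minimal superkey exists.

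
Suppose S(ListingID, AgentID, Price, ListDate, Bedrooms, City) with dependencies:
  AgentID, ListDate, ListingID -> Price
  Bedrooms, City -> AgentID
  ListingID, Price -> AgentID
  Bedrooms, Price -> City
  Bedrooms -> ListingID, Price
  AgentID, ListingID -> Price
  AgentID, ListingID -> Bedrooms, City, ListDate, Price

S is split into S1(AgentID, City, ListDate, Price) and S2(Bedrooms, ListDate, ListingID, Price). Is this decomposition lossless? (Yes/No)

The shared attributes are {ListDate, Price} and {ListDate, Price}⁺ = {ListDate, Price}.
S1 ⊄ {ListDate, Price} and S2 ⊄ {ListDate, Price}, so the split is lossy.

No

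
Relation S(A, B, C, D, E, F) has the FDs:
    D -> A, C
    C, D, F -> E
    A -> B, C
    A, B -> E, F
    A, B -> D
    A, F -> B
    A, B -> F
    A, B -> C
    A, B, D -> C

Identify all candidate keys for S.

{A}, {D}

{A} is a candidate key since {A}⁺ = {A, B, C, D, E, F} covers every attribute.
{D} is a candidate key since {D}⁺ = {A, B, C, D, E, F} covers every attribute.
These are minimal and exhaustive — every other superkey contains one of them.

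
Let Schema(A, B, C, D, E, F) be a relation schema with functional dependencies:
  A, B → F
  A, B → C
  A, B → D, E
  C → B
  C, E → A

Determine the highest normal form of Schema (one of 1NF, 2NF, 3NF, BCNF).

Candidate keys: {A, B}, {A, C}, {C, E}. Prime attributes: {A, B, C, E}.
For C → B we have {C}⁺ = {B, C}; {C} is not a superkey, so BCNF fails.
Since {B} ⊆ prime attributes and every other non-superkey FD also has a prime right side, the schema is in 3NF.

3NF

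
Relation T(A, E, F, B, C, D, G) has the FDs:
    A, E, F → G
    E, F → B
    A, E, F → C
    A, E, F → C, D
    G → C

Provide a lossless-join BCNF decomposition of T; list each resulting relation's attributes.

Candidate key of the original relation: {A, E, F}.
Within {A, B, C, D, E, F, G}: {E, F}⁺ ∩ {A, B, C, D, E, F, G} = {B, E, F}, not the whole set, so E, F → B violates BCNF; decompose into {B, E, F} and {A, C, D, E, F, G}.
{B, E, F}: every determinant is a superkey — BCNF.
Within {A, C, D, E, F, G}: {G}⁺ ∩ {A, C, D, E, F, G} = {C, G}, not the whole set, so G → C violates BCNF; decompose into {C, G} and {A, D, E, F, G}.
{C, G}: every determinant is a superkey — BCNF.
{A, D, E, F, G}: every determinant is a superkey — BCNF.

{A, D, E, F, G}; {B, E, F}; {C, G}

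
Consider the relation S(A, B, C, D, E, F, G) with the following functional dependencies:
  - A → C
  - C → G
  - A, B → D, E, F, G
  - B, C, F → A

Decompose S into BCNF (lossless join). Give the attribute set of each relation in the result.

Candidate keys of the original relation: {A, B}, {B, C, F}.
Within {A, B, C, D, E, F, G}: {A}⁺ ∩ {A, B, C, D, E, F, G} = {A, C, G}, not the whole set, so A → C, G violates BCNF; decompose into {A, C, G} and {A, B, D, E, F}.
Within {A, C, G}: {C}⁺ ∩ {A, C, G} = {C, G}, not the whole set, so C → G violates BCNF; decompose into {C, G} and {A, C}.
{C, G}: every determinant is a superkey — BCNF.
{A, C}: every determinant is a superkey — BCNF.
{A, B, D, E, F}: every determinant is a superkey — BCNF.

{A, B, D, E, F}; {A, C}; {C, G}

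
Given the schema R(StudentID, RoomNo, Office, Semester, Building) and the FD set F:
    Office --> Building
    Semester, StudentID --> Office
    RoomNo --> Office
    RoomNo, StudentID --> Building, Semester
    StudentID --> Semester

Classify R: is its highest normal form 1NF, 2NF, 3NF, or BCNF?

Candidate key: {RoomNo, StudentID}. Prime attributes: {RoomNo, StudentID}.
For Office --> Building we have {Office}⁺ = {Building, Office}; {Office} is not a superkey, so BCNF fails.
Office --> Building has non-prime {Building} on the right and a non-superkey on the left, so 3NF fails.
Since {RoomNo} ⊂ {RoomNo, StudentID} and {RoomNo}⁺ ⊇ {Building, Office} with {Building, Office} non-prime, there is a partial dependency; 2NF fails.

1NF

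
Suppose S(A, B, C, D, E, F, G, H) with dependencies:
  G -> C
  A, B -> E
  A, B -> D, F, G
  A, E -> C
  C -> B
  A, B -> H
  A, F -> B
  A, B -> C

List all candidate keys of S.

{A} never appears on the right of any FD, so every key must include it.
Closure of {A, B} is {A, B, C, D, E, F, G, H}, the whole schema; {A, B} is a candidate key.
Closure of {A, C} is {A, B, C, D, E, F, G, H}, the whole schema; {A, C} is a candidate key.
Closure of {A, E} is {A, B, C, D, E, F, G, H}, the whole schema; {A, E} is a candidate key.
Closure of {A, F} is {A, B, C, D, E, F, G, H}, the whole schema; {A, F} is a candidate key.
Closure of {A, G} is {A, B, C, D, E, F, G, H}, the whole schema; {A, G} is a candidate key.
Any other superkey properly contains one of these, so there are no further candidate keys.

{A, B}, {A, C}, {A, E}, {A, F}, {A, G}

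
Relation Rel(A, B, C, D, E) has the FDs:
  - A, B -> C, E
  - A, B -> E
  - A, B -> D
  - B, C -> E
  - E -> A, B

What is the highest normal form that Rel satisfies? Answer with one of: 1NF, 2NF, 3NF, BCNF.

Candidate keys: {A, B}, {B, C}, {E}. Prime attributes: {A, B, C, E}.
Every FD has a superkey on the left, so the relation is in BCNF.

BCNF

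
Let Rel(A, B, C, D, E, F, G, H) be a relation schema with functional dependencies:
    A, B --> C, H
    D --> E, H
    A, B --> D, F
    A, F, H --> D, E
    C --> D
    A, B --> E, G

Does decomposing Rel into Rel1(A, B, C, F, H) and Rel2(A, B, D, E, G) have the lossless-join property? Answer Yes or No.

Rel1 ∩ Rel2 = {A, B}; its closure under F is {A, B, C, D, E, F, G, H}.
This includes all of Rel1, so the common attributes are a superkey of Rel1 — the join is lossless.

Yes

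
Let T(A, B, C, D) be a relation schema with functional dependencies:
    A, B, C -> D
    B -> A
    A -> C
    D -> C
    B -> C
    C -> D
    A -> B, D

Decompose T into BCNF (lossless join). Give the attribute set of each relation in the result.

Candidate keys of the original relation: {A}, {B}.
Within {A, B, C, D}: {D}⁺ ∩ {A, B, C, D} = {C, D}, not the whole set, so D -> C violates BCNF; decompose into {C, D} and {A, B, D}.
{C, D}: every determinant is a superkey — BCNF.
{A, B, D}: every determinant is a superkey — BCNF.

{A, B, D}; {C, D}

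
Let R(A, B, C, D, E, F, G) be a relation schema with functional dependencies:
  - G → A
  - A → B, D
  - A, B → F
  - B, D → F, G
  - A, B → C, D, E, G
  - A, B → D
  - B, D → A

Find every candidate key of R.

{A}, {B, D}, {G}

{A} is a candidate key since {A}⁺ = {A, B, C, D, E, F, G} covers every attribute.
{G} is a candidate key since {G}⁺ = {A, B, C, D, E, F, G} covers every attribute.
{B, D} is a candidate key since {B, D}⁺ = {A, B, C, D, E, F, G} covers every attribute.
These are minimal and exhaustive — every other superkey contains one of them.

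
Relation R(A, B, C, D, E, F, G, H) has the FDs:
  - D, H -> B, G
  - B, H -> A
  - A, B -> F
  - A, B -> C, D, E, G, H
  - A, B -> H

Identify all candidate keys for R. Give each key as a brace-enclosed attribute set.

{A, B}, {B, H}, {D, H}

{A, B} is a candidate key since {A, B}⁺ = {A, B, C, D, E, F, G, H} covers every attribute.
{B, H} is a candidate key since {B, H}⁺ = {A, B, C, D, E, F, G, H} covers every attribute.
{D, H} is a candidate key since {D, H}⁺ = {A, B, C, D, E, F, G, H} covers every attribute.
Any other superkey properly contains one of these, so there are no further candidate keys.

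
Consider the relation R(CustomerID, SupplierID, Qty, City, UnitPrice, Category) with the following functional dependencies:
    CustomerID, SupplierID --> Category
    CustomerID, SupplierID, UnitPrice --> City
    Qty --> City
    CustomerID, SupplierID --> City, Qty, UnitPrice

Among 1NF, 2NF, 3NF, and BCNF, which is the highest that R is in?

2NF

Candidate key: {CustomerID, SupplierID}. Prime attributes: {CustomerID, SupplierID}.
For Qty --> City we have {Qty}⁺ = {City, Qty}; {Qty} is not a superkey, so BCNF fails.
Qty --> City has non-prime {City} on the right and a non-superkey on the left, so 3NF fails.
Checking every proper subset of each key, none determines a non-prime attribute — 2NF is satisfied.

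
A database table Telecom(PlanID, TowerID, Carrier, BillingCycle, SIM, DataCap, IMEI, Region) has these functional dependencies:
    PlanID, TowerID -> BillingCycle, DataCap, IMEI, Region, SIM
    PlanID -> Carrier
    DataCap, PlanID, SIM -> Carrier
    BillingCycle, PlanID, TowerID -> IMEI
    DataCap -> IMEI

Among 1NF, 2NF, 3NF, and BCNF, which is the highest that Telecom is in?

Candidate key: {PlanID, TowerID}. Prime attributes: {PlanID, TowerID}.
PlanID -> Carrier breaks BCNF: {PlanID}⁺ = {Carrier, PlanID}, so {PlanID} is not a superkey.
PlanID -> Carrier determines the non-prime attribute {Carrier} from a non-superkey — 3NF is violated.
The proper key subset {PlanID} of {PlanID, TowerID} determines non-prime {Carrier}, so the relation is not even in 2NF.

1NF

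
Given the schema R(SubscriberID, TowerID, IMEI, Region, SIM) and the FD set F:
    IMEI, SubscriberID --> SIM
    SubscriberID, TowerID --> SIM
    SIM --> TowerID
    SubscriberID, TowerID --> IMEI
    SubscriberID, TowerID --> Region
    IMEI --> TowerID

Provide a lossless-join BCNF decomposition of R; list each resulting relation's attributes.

Candidate keys of the original relation: {IMEI, SubscriberID}, {SIM, SubscriberID}, {SubscriberID, TowerID}.
In {IMEI, Region, SIM, SubscriberID, TowerID}, {SIM} is not a superkey ({SIM}⁺ restricted to this set is {SIM, TowerID}), so split on SIM --> TowerID into {SIM, TowerID} and {IMEI, Region, SIM, SubscriberID}.
{SIM, TowerID}: every determinant is a superkey — BCNF.
{IMEI, Region, SIM, SubscriberID}: every determinant is a superkey — BCNF.

{IMEI, Region, SIM, SubscriberID}; {SIM, TowerID}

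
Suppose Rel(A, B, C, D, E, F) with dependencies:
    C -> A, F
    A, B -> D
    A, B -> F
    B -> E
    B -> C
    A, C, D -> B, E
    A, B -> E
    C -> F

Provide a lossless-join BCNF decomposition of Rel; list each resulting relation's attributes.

Candidate keys of the original relation: {B}, {C, D}.
In {A, B, C, D, E, F}, {C} is not a superkey ({C}⁺ restricted to this set is {A, C, F}), so split on C -> A, F into {A, C, F} and {B, C, D, E}.
{A, C, F}: every determinant is a superkey — BCNF.
{B, C, D, E}: every determinant is a superkey — BCNF.

{A, C, F}; {B, C, D, E}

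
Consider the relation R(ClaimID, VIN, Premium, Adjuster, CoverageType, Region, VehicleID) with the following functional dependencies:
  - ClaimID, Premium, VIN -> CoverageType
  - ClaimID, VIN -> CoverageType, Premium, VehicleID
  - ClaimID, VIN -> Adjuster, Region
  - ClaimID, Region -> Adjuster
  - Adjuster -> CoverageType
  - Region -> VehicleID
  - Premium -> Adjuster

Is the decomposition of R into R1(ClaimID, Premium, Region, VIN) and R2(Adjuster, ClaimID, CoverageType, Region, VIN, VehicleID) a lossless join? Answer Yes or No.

Yes

R1 ∩ R2 = {ClaimID, Region, VIN}; its closure under F is {Adjuster, ClaimID, CoverageType, Premium, Region, VIN, VehicleID}.
R1 is contained in that closure, so R1 ∩ R2 -> R1 holds and the join is lossless.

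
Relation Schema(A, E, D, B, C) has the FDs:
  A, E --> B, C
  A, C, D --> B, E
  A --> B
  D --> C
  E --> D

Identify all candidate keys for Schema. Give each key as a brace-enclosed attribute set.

{A} never appears on the right of any FD, so every key must include it.
Closure of {A, D} is {A, B, C, D, E}, the whole schema; {A, D} is a candidate key.
Closure of {A, E} is {A, B, C, D, E}, the whole schema; {A, E} is a candidate key.
These are minimal and exhaustive — every other superkey contains one of them.

{A, D}, {A, E}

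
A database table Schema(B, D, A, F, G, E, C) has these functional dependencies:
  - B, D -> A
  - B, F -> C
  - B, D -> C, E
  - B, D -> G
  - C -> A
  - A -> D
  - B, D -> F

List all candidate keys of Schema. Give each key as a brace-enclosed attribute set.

No FD produces {B}, so it must be in every candidate key.
{A, B}⁺ = {A, B, C, D, E, F, G} — all of the relation — so {A, B} is a candidate key.
{B, C}⁺ = {A, B, C, D, E, F, G} — all of the relation — so {B, C} is a candidate key.
{B, D}⁺ = {A, B, C, D, E, F, G} — all of the relation — so {B, D} is a candidate key.
{B, F}⁺ = {A, B, C, D, E, F, G} — all of the relation — so {B, F} is a candidate key.
Any other superkey properly contains one of these, so there are no further candidate keys.

{A, B}, {B, C}, {B, D}, {B, F}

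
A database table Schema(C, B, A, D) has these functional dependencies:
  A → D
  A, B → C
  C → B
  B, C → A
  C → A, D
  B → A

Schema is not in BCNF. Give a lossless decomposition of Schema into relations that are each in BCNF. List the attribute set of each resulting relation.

{A, B, C}; {A, D}

Candidate keys of the original relation: {B}, {C}.
In {A, B, C, D}, {A} is not a superkey ({A}⁺ restricted to this set is {A, D}), so split on A → D into {A, D} and {A, B, C}.
{A, D} is in BCNF.
{A, B, C} is in BCNF.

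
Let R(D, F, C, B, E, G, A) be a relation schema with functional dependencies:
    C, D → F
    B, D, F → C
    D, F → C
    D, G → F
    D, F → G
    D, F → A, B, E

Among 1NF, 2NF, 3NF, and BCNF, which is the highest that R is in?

Candidate keys: {C, D}, {D, F}, {D, G}. Prime attributes: {C, D, F, G}.
Every FD has a superkey on the left, so the relation is in BCNF.

BCNF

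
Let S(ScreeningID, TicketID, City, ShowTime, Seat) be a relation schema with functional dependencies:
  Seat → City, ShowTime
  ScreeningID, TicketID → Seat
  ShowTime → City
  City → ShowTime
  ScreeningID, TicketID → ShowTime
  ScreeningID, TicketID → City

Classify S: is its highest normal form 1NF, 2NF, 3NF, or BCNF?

Candidate key: {ScreeningID, TicketID}. Prime attributes: {ScreeningID, TicketID}.
Seat → City, ShowTime breaks BCNF: {Seat}⁺ = {City, Seat, ShowTime}, so {Seat} is not a superkey.
Seat → City, ShowTime determines the non-prime attributes {City, ShowTime} from a non-superkey — 3NF is violated.
Checking every proper subset of each key, none determines a non-prime attribute — 2NF is satisfied.

2NF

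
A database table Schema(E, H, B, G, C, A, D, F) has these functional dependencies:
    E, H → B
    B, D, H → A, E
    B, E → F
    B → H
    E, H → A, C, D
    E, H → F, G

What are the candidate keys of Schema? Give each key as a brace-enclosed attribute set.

{B, D}⁺ = {A, B, C, D, E, F, G, H} — all of the relation — so {B, D} is a candidate key.
{B, E}⁺ = {A, B, C, D, E, F, G, H} — all of the relation — so {B, E} is a candidate key.
{E, H}⁺ = {A, B, C, D, E, F, G, H} — all of the relation — so {E, H} is a candidate key.
No proper subset of any of these is a key, and no other minimal superkey exists.

{B, D}, {B, E}, {E, H}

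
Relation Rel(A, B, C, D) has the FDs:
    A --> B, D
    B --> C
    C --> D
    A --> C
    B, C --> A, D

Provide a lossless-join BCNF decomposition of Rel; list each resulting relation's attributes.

{A, B, C}; {C, D}

Candidate keys of the original relation: {A}, {B}.
In {A, B, C, D}, {C} is not a superkey ({C}⁺ restricted to this set is {C, D}), so split on C --> D into {C, D} and {A, B, C}.
{C, D} has no BCNF violation.
{A, B, C} has no BCNF violation.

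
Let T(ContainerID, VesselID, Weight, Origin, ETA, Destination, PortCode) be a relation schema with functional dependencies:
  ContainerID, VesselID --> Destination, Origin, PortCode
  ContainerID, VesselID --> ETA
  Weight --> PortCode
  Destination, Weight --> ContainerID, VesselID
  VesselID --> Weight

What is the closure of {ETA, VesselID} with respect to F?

Start with {ETA, VesselID}.
VesselID --> Weight applies; add {Weight} → now {ETA, VesselID, Weight}.
Weight --> PortCode applies; add {PortCode} → now {ETA, PortCode, VesselID, Weight}.
No further FD applies.

{ETA, PortCode, VesselID, Weight}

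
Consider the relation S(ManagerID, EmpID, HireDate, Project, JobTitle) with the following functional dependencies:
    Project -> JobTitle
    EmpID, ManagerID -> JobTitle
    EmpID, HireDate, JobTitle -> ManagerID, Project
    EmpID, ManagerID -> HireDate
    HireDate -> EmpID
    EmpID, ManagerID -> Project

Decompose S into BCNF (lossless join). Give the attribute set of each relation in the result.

Candidate keys of the original relation: {EmpID, ManagerID}, {HireDate, JobTitle}, {HireDate, ManagerID}, {HireDate, Project}.
Within {EmpID, HireDate, JobTitle, ManagerID, Project}: {Project}⁺ ∩ {EmpID, HireDate, JobTitle, ManagerID, Project} = {JobTitle, Project}, not the whole set, so Project -> JobTitle violates BCNF; decompose into {JobTitle, Project} and {EmpID, HireDate, ManagerID, Project}.
{JobTitle, Project} is in BCNF.
Within {EmpID, HireDate, ManagerID, Project}: {HireDate}⁺ ∩ {EmpID, HireDate, ManagerID, Project} = {EmpID, HireDate}, not the whole set, so HireDate -> EmpID violates BCNF; decompose into {EmpID, HireDate} and {HireDate, ManagerID, Project}.
{EmpID, HireDate} is in BCNF.
{HireDate, ManagerID, Project} is in BCNF.

{EmpID, HireDate}; {HireDate, ManagerID, Project}; {JobTitle, Project}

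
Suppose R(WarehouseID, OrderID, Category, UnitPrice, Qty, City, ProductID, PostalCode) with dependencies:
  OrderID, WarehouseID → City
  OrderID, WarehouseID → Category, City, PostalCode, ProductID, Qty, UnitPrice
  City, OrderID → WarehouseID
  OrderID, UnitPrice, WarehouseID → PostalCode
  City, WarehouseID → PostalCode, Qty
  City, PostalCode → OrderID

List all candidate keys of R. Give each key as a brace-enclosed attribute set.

{City, OrderID}⁺ = {Category, City, OrderID, PostalCode, ProductID, Qty, UnitPrice, WarehouseID} — all of the relation — so {City, OrderID} is a candidate key.
{City, PostalCode}⁺ = {Category, City, OrderID, PostalCode, ProductID, Qty, UnitPrice, WarehouseID} — all of the relation — so {City, PostalCode} is a candidate key.
{City, WarehouseID}⁺ = {Category, City, OrderID, PostalCode, ProductID, Qty, UnitPrice, WarehouseID} — all of the relation — so {City, WarehouseID} is a candidate key.
{OrderID, WarehouseID}⁺ = {Category, City, OrderID, PostalCode, ProductID, Qty, UnitPrice, WarehouseID} — all of the relation — so {OrderID, WarehouseID} is a candidate key.
Any other superkey properly contains one of these, so there are no further candidate keys.

{City, OrderID}, {City, PostalCode}, {City, WarehouseID}, {OrderID, WarehouseID}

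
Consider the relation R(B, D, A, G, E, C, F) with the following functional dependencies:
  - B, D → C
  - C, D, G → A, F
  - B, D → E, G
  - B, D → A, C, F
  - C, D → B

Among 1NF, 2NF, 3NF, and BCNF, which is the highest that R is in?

Candidate keys: {B, D}, {C, D}. Prime attributes: {B, C, D}.
The left-hand side of every FD is a superkey, so BCNF is satisfied.

BCNF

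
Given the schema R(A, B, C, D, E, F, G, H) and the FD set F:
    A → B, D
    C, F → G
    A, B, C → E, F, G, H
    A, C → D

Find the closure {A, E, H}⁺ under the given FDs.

Start with {A, E, H}.
A → B, D applies; add {B, D} → now {A, B, D, E, H}.
No further FD applies.

{A, B, D, E, H}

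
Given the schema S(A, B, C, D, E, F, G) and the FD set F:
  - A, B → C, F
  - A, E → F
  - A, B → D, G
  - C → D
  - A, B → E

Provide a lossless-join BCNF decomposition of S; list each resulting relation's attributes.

{A, B, C, E, G}; {A, E, F}; {C, D}

Candidate key of the original relation: {A, B}.
In {A, B, C, D, E, F, G}, {A, E} is not a superkey ({A, E}⁺ restricted to this set is {A, E, F}), so split on A, E → F into {A, E, F} and {A, B, C, D, E, G}.
{A, E, F} is in BCNF.
In {A, B, C, D, E, G}, {C} is not a superkey ({C}⁺ restricted to this set is {C, D}), so split on C → D into {C, D} and {A, B, C, E, G}.
{C, D} is in BCNF.
{A, B, C, E, G} is in BCNF.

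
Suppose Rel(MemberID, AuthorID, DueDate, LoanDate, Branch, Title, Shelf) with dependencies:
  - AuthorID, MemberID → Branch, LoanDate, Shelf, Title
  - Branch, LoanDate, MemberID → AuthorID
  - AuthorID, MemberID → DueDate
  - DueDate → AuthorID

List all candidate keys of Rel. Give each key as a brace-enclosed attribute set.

No FD produces {MemberID}, so it must be in every candidate key.
Closure of {AuthorID, MemberID} is {AuthorID, Branch, DueDate, LoanDate, MemberID, Shelf, Title}, the whole schema; {AuthorID, MemberID} is a candidate key.
Closure of {DueDate, MemberID} is {AuthorID, Branch, DueDate, LoanDate, MemberID, Shelf, Title}, the whole schema; {DueDate, MemberID} is a candidate key.
Closure of {Branch, LoanDate, MemberID} is {AuthorID, Branch, DueDate, LoanDate, MemberID, Shelf, Title}, the whole schema; {Branch, LoanDate, MemberID} is a candidate key.
These are minimal and exhaustive — every other superkey contains one of them.

{AuthorID, MemberID}, {Branch, LoanDate, MemberID}, {DueDate, MemberID}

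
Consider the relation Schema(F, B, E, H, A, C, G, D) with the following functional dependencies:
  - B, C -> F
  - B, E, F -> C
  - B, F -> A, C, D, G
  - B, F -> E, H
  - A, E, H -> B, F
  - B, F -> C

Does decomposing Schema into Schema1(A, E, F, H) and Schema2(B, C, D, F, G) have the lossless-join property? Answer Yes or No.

Common attributes: {F}; their closure is {F}.
Schema1 ⊄ {F} and Schema2 ⊄ {F}, so the split is lossy.

No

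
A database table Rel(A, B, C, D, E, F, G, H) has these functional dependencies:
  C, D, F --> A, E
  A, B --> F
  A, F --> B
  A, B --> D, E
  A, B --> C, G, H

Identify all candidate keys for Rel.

Closure of {A, B} is {A, B, C, D, E, F, G, H}, the whole schema; {A, B} is a candidate key.
Closure of {A, F} is {A, B, C, D, E, F, G, H}, the whole schema; {A, F} is a candidate key.
Closure of {C, D, F} is {A, B, C, D, E, F, G, H}, the whole schema; {C, D, F} is a candidate key.
Any other superkey properly contains one of these, so there are no further candidate keys.

{A, B}, {A, F}, {C, D, F}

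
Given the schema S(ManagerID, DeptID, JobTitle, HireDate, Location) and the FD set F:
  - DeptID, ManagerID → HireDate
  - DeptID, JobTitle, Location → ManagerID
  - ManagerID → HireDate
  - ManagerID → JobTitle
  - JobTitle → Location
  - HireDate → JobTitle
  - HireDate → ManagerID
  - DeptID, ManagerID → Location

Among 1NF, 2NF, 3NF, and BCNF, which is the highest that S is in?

Candidate keys: {DeptID, HireDate}, {DeptID, JobTitle}, {DeptID, ManagerID}. Prime attributes: {DeptID, HireDate, JobTitle, ManagerID}.
For ManagerID → HireDate we have {ManagerID}⁺ = {HireDate, JobTitle, Location, ManagerID}; {ManagerID} is not a superkey, so BCNF fails.
Because {Location} is non-prime and the left side of JobTitle → Location is not a superkey, the relation is not in 3NF.
The proper key subset {HireDate} of {DeptID, HireDate} determines non-prime {Location}, so the relation is not even in 2NF.

1NF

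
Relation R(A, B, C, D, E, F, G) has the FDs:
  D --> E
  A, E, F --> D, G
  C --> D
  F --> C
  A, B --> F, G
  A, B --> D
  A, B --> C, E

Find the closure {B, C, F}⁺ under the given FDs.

Start with {B, C, F}.
C --> D applies; add {D} → now {B, C, D, F}.
D --> E applies; add {E} → now {B, C, D, E, F}.
No further FD applies.

{B, C, D, E, F}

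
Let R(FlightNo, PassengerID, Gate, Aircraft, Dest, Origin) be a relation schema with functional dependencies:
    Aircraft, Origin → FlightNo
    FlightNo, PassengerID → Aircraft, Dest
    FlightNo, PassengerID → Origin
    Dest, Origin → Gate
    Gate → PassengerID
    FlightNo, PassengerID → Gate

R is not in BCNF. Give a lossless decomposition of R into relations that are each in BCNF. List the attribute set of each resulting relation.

{Aircraft, Dest, Origin}; {Aircraft, FlightNo, Origin}; {Dest, Gate, Origin}; {Gate, PassengerID}

Candidate keys of the original relation: {Aircraft, Dest, Origin}, {Aircraft, Gate, Origin}, {Aircraft, Origin, PassengerID}, {Dest, FlightNo, Origin}, {FlightNo, Gate}, {FlightNo, PassengerID}.
In {Aircraft, Dest, FlightNo, Gate, Origin, PassengerID}, {Aircraft, Origin} is not a superkey ({Aircraft, Origin}⁺ restricted to this set is {Aircraft, FlightNo, Origin}), so split on Aircraft, Origin → FlightNo into {Aircraft, FlightNo, Origin} and {Aircraft, Dest, Gate, Origin, PassengerID}.
{Aircraft, FlightNo, Origin} has no BCNF violation.
In {Aircraft, Dest, Gate, Origin, PassengerID}, {Dest, Origin} is not a superkey ({Dest, Origin}⁺ restricted to this set is {Dest, Gate, Origin, PassengerID}), so split on Dest, Origin → Gate, PassengerID into {Dest, Gate, Origin, PassengerID} and {Aircraft, Dest, Origin}.
In {Dest, Gate, Origin, PassengerID}, {Gate} is not a superkey ({Gate}⁺ restricted to this set is {Gate, PassengerID}), so split on Gate → PassengerID into {Gate, PassengerID} and {Dest, Gate, Origin}.
{Gate, PassengerID} has no BCNF violation.
{Dest, Gate, Origin} has no BCNF violation.
{Aircraft, Dest, Origin} has no BCNF violation.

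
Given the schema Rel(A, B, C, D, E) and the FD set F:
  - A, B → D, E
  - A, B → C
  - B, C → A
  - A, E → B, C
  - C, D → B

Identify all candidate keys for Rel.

{A, B}, {A, E}, {B, C}, {C, D}

Closure of {A, B} is {A, B, C, D, E}, the whole schema; {A, B} is a candidate key.
Closure of {A, E} is {A, B, C, D, E}, the whole schema; {A, E} is a candidate key.
Closure of {B, C} is {A, B, C, D, E}, the whole schema; {B, C} is a candidate key.
Closure of {C, D} is {A, B, C, D, E}, the whole schema; {C, D} is a candidate key.
Any other superkey properly contains one of these, so there are no further candidate keys.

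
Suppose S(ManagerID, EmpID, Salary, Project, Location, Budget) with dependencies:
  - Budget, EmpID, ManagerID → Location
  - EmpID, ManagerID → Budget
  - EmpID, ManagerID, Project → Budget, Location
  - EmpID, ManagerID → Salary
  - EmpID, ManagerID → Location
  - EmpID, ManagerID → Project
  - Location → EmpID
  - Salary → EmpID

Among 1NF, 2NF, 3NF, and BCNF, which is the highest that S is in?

3NF

Candidate keys: {EmpID, ManagerID}, {Location, ManagerID}, {ManagerID, Salary}. Prime attributes: {EmpID, Location, ManagerID, Salary}.
For Location → EmpID we have {Location}⁺ = {EmpID, Location}; {Location} is not a superkey, so BCNF fails.
Its right-hand attributes {EmpID} are all prime, as are those of every other non-superkey FD — the relation is in 3NF.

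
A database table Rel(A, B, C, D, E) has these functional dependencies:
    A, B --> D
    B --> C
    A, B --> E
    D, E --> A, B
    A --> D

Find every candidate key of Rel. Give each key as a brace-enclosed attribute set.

{A, B}, {A, E}, {D, E}

{A, B}⁺ = {A, B, C, D, E}, which is every attribute, so {A, B} is a candidate key.
{A, E}⁺ = {A, B, C, D, E}, which is every attribute, so {A, E} is a candidate key.
{D, E}⁺ = {A, B, C, D, E}, which is every attribute, so {D, E} is a candidate key.
No proper subset of any of these is a key, and no other minimal superkey exists.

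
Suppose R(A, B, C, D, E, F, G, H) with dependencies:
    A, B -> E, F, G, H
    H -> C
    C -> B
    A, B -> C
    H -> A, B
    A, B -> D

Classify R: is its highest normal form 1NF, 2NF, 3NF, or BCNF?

3NF

Candidate keys: {A, B}, {A, C}, {H}. Prime attributes: {A, B, C, H}.
For C -> B we have {C}⁺ = {B, C}; {C} is not a superkey, so BCNF fails.
Since {B} ⊆ prime attributes and every other non-superkey FD also has a prime right side, the schema is in 3NF.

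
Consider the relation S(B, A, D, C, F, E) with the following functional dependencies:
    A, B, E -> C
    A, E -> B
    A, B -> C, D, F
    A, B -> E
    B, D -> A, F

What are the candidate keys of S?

{A, B}⁺ = {A, B, C, D, E, F} — all of the relation — so {A, B} is a candidate key.
{A, E}⁺ = {A, B, C, D, E, F} — all of the relation — so {A, E} is a candidate key.
{B, D}⁺ = {A, B, C, D, E, F} — all of the relation — so {B, D} is a candidate key.
No proper subset of any of these is a key, and no other minimal superkey exists.

{A, B}, {A, E}, {B, D}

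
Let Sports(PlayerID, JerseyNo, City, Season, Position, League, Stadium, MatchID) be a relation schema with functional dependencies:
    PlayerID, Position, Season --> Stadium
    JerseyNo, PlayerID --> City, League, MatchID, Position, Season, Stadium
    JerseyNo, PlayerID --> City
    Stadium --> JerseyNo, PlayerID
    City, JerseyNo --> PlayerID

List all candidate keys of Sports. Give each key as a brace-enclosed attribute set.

{City, JerseyNo}, {JerseyNo, PlayerID}, {PlayerID, Position, Season}, {Stadium}

{Stadium}⁺ = {City, JerseyNo, League, MatchID, PlayerID, Position, Season, Stadium} — all of the relation — so {Stadium} is a candidate key.
{City, JerseyNo}⁺ = {City, JerseyNo, League, MatchID, PlayerID, Position, Season, Stadium} — all of the relation — so {City, JerseyNo} is a candidate key.
{JerseyNo, PlayerID}⁺ = {City, JerseyNo, League, MatchID, PlayerID, Position, Season, Stadium} — all of the relation — so {JerseyNo, PlayerID} is a candidate key.
{PlayerID, Position, Season}⁺ = {City, JerseyNo, League, MatchID, PlayerID, Position, Season, Stadium} — all of the relation — so {PlayerID, Position, Season} is a candidate key.
Any other superkey properly contains one of these, so there are no further candidate keys.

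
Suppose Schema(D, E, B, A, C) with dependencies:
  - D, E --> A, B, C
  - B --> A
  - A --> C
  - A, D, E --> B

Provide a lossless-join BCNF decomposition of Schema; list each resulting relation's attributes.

Candidate key of the original relation: {D, E}.
Within {A, B, C, D, E}: {B}⁺ ∩ {A, B, C, D, E} = {A, B, C}, not the whole set, so B --> A, C violates BCNF; decompose into {A, B, C} and {B, D, E}.
Within {A, B, C}: {A}⁺ ∩ {A, B, C} = {A, C}, not the whole set, so A --> C violates BCNF; decompose into {A, C} and {A, B}.
{A, C} has no BCNF violation.
{A, B} has no BCNF violation.
{B, D, E} has no BCNF violation.

{A, B}; {A, C}; {B, D, E}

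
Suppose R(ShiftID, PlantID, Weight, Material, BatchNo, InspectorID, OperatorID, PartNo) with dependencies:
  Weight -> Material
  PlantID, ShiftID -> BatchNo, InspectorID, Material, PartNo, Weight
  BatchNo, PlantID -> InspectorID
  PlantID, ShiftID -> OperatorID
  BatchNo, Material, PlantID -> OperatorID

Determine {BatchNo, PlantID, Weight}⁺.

{BatchNo, InspectorID, Material, OperatorID, PlantID, Weight}

Start with {BatchNo, PlantID, Weight}.
Weight -> Material applies; add {Material} → now {BatchNo, Material, PlantID, Weight}.
BatchNo, PlantID -> InspectorID applies; add {InspectorID} → now {BatchNo, InspectorID, Material, PlantID, Weight}.
BatchNo, Material, PlantID -> OperatorID applies; add {OperatorID} → now {BatchNo, InspectorID, Material, OperatorID, PlantID, Weight}.
No further FD applies.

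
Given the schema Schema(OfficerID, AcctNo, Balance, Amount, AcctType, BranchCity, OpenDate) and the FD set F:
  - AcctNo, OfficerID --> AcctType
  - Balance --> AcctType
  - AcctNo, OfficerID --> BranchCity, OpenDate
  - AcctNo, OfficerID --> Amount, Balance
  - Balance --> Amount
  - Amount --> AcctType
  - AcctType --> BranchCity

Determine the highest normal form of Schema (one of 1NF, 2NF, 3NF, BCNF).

2NF

Candidate key: {AcctNo, OfficerID}. Prime attributes: {AcctNo, OfficerID}.
For Balance --> AcctType we have {Balance}⁺ = {AcctType, Amount, Balance, BranchCity}; {Balance} is not a superkey, so BCNF fails.
Because {AcctType} is non-prime and the left side of Balance --> AcctType is not a superkey, the relation is not in 3NF.
No proper subset of a key has a non-prime attribute in its closure, so there is no partial dependency; 2NF holds.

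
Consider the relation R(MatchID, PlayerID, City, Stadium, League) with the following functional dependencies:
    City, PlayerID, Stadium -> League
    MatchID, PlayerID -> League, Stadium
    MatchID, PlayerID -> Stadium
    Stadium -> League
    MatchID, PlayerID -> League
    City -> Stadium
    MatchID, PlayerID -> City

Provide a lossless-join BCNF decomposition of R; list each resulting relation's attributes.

Candidate key of the original relation: {MatchID, PlayerID}.
{City, League, MatchID, PlayerID, Stadium}: {City, PlayerID, Stadium} determines {City, League, PlayerID, Stadium} here but is not a superkey — split on City, PlayerID, Stadium -> League, giving {City, League, PlayerID, Stadium} and {City, MatchID, PlayerID, Stadium}.
{City, League, PlayerID, Stadium}: {Stadium} determines {League, Stadium} here but is not a superkey — split on Stadium -> League, giving {League, Stadium} and {City, PlayerID, Stadium}.
{League, Stadium} is in BCNF.
{City, PlayerID, Stadium}: {City} determines {City, Stadium} here but is not a superkey — split on City -> Stadium, giving {City, Stadium} and {City, PlayerID}.
{City, Stadium} is in BCNF.
{City, PlayerID} is in BCNF.
{City, MatchID, PlayerID, Stadium}: {City} determines {City, Stadium} here but is not a superkey — split on City -> Stadium, giving {City, Stadium} and {City, MatchID, PlayerID}.
{City, Stadium} is in BCNF.
{City, MatchID, PlayerID} is in BCNF.

{City, MatchID, PlayerID}; {City, Stadium}; {League, Stadium}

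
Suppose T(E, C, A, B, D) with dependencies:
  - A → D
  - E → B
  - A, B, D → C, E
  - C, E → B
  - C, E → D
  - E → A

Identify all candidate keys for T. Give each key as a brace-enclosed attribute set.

{E} is a candidate key since {E}⁺ = {A, B, C, D, E} covers every attribute.
{A, B} is a candidate key since {A, B}⁺ = {A, B, C, D, E} covers every attribute.
No proper subset of any of these is a key, and no other minimal superkey exists.

{A, B}, {E}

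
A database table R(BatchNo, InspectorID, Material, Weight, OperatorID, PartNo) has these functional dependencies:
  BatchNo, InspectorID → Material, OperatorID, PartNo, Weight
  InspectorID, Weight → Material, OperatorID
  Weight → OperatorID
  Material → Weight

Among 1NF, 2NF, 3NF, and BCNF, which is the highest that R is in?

2NF

Candidate key: {BatchNo, InspectorID}. Prime attributes: {BatchNo, InspectorID}.
InspectorID, Weight → Material, OperatorID breaks BCNF: {InspectorID, Weight}⁺ = {InspectorID, Material, OperatorID, Weight}, so {InspectorID, Weight} is not a superkey.
InspectorID, Weight → Material, OperatorID has non-prime {Material, OperatorID} on the right and a non-superkey on the left, so 3NF fails.
No proper subset of a key has a non-prime attribute in its closure, so there is no partial dependency; 2NF holds.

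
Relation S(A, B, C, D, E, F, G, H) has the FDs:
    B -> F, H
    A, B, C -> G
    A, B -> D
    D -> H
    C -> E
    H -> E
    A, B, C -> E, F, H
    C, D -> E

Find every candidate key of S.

No FD produces {A, B, C}, so they must be in every candidate key.
{A, B, C}⁺ = {A, B, C, D, E, F, G, H} — all of the relation — so {A, B, C} is a candidate key.
No smaller or unrelated set reaches every attribute, so there are no other keys.

{A, B, C}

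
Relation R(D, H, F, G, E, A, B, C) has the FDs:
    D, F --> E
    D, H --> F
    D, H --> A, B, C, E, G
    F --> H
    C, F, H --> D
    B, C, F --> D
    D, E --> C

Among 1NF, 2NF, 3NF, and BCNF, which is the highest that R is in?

3NF

Candidate keys: {C, F}, {D, F}, {D, H}. Prime attributes: {C, D, F, H}.
For F --> H we have {F}⁺ = {F, H}; {F} is not a superkey, so BCNF fails.
Its right-hand attributes {H} are all prime, as are those of every other non-superkey FD — the relation is in 3NF.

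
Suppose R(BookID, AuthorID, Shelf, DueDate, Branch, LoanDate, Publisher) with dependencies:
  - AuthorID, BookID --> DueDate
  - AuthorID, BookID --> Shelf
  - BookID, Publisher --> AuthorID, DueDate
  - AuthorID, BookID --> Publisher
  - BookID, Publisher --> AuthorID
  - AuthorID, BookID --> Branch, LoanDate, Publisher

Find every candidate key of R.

{AuthorID, BookID}, {BookID, Publisher}

{BookID} never appears on the right of any FD, so every key must include it.
{AuthorID, BookID}⁺ = {AuthorID, BookID, Branch, DueDate, LoanDate, Publisher, Shelf}, which is every attribute, so {AuthorID, BookID} is a candidate key.
{BookID, Publisher}⁺ = {AuthorID, BookID, Branch, DueDate, LoanDate, Publisher, Shelf}, which is every attribute, so {BookID, Publisher} is a candidate key.
Any other superkey properly contains one of these, so there are no further candidate keys.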